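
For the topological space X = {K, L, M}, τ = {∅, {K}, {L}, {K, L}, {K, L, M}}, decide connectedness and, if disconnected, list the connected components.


(X, τ) is connected.

Find clopen sets (U ∈ τ with X ∖ U ∈ τ):
  U = ∅, X ∖ U = {K, L, M} — both open, so U is clopen.
  U = {K, L, M}, X ∖ U = ∅ — both open, so U is clopen.
Only trivial clopens (∅ and X) exist, so (X, τ) is connected.
Compute connected components by grouping points that agree on all clopens:
  component: {K, L, M}


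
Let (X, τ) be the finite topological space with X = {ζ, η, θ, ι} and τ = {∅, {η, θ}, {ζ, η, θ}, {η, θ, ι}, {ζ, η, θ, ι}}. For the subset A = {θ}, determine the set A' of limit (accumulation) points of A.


A' = {ζ, η, ι}

For each x ∈ X, list the open sets U ∈ τ with x ∈ U, then check whether U ∩ (A ∖ {x}) ≠ ∅ for every such U.
  x = ζ: opens ∋ x are {ζ, η, θ}, {ζ, η, θ, ι}; each meets A ∖ {ζ}, so x IS a limit point.
  x = η: opens ∋ x are {η, θ}, {ζ, η, θ}, {η, θ, ι}, {ζ, η, θ, ι}; each meets A ∖ {η}, so x IS a limit point.
  x = θ: open {η, θ} ∋ x has {η, θ} ∩ (A ∖ {θ}) = ∅, so x is NOT a limit point.
  x = ι: opens ∋ x are {η, θ, ι}, {ζ, η, θ, ι}; each meets A ∖ {ι}, so x IS a limit point.
Collecting: A' = {ζ, η, ι}.


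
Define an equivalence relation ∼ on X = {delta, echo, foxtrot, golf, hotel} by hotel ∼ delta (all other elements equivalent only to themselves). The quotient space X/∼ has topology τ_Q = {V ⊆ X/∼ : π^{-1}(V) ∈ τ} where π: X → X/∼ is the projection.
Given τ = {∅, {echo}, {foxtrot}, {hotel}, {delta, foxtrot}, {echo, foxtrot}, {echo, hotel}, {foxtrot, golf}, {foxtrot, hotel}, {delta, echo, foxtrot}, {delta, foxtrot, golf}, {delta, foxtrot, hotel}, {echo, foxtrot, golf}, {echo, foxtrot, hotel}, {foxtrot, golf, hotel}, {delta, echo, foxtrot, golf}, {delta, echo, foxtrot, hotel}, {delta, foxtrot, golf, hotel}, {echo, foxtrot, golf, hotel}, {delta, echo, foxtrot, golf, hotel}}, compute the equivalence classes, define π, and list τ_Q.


X/∼ = {[delta=hotel], [echo], [foxtrot], [golf]}; |τ_Q| = 10.

Equivalence classes: [delta=hotel], [echo], [foxtrot], [golf].
Quotient map π: X → X/∼ sends delta ↦ [delta=hotel], echo ↦ [echo], foxtrot ↦ [foxtrot], golf ↦ [golf], hotel ↦ [delta=hotel].
For each subset V ⊆ X/∼, compute π^{-1}(V) ⊆ X and check whether π^{-1}(V) ∈ τ. V is open in τ_Q iff π^{-1}(V) ∈ τ.
  V = {}: π^{-1}(V) = ∅ ∈ τ ✓.
  V = {[delta=hotel]}: π^{-1}(V) = {delta, hotel} ∉ τ ✗.
  V = {[echo]}: π^{-1}(V) = {echo} ∈ τ ✓.
  V = {[delta=hotel], [echo]}: π^{-1}(V) = {delta, echo, hotel} ∉ τ ✗.
  V = {[foxtrot]}: π^{-1}(V) = {foxtrot} ∈ τ ✓.
  V = {[delta=hotel], [foxtrot]}: π^{-1}(V) = {delta, foxtrot, hotel} ∈ τ ✓.
  V = {[echo], [foxtrot]}: π^{-1}(V) = {echo, foxtrot} ∈ τ ✓.
  V = {[delta=hotel], [echo], [foxtrot]}: π^{-1}(V) = {delta, echo, foxtrot, hotel} ∈ τ ✓.
  V = {[golf]}: π^{-1}(V) = {golf} ∉ τ ✗.
  V = {[delta=hotel], [golf]}: π^{-1}(V) = {delta, golf, hotel} ∉ τ ✗.
  V = {[echo], [golf]}: π^{-1}(V) = {echo, golf} ∉ τ ✗.
  V = {[delta=hotel], [echo], [golf]}: π^{-1}(V) = {delta, echo, golf, hotel} ∉ τ ✗.
  V = {[foxtrot], [golf]}: π^{-1}(V) = {foxtrot, golf} ∈ τ ✓.
  V = {[delta=hotel], [foxtrot], [golf]}: π^{-1}(V) = {delta, foxtrot, golf, hotel} ∈ τ ✓.
  V = {[echo], [foxtrot], [golf]}: π^{-1}(V) = {echo, foxtrot, golf} ∈ τ ✓.
  V = {[delta=hotel], [echo], [foxtrot], [golf]}: π^{-1}(V) = {delta, echo, foxtrot, golf, hotel} ∈ τ ✓.
Open sets in the quotient: τ_Q = {{}, {[echo]}, {[foxtrot]}, {[delta=hotel], [foxtrot]}, {[echo], [foxtrot]}, {[delta=hotel], [echo], [foxtrot]}, {[foxtrot], [golf]}, {[delta=hotel], [foxtrot], [golf]}, {[echo], [foxtrot], [golf]}, {[delta=hotel], [echo], [foxtrot], [golf]}} (10 elements).


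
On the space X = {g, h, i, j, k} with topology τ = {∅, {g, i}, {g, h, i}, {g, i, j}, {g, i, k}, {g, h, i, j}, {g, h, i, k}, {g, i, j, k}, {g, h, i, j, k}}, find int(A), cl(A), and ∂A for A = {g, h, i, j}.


int(A) = {g, h, i, j}, cl(A) = {g, h, i, j, k}, ∂A = {k}.

Closed sets in (X, τ) are complements of opens:
  closed(X, τ) = {∅, {h}, {j}, {k}, {h, j}, {h, k}, {j, k}, {h, j, k}, {g, h, i, j, k}}.
int(A) = ⋃ {U ∈ τ : U ⊆ A}. Opens contained in A: ∅, {g, i}, {g, h, i}, {g, i, j}, {g, h, i, j}.
Taking the union of these: int(A) = {g, h, i, j}.
cl(A) = ⋂ {C closed : A ⊆ C}. Closed sets containing A: {g, h, i, j, k}.
Intersecting these: cl(A) = {g, h, i, j, k}.
∂A = cl(A) ∖ int(A) = {g, h, i, j, k} ∖ {g, h, i, j} = {k}.


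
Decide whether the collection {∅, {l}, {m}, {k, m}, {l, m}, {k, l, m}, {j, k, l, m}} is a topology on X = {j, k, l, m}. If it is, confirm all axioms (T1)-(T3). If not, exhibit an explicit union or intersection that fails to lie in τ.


τ IS a topology on X.

Axiom (T1): ∅ ∈ τ? Yes; X ∈ τ? Yes.
Axiom (T2/T3): check pairwise unions and intersections of members of τ.
All pairwise intersections and unions checked — each lies in τ. Therefore τ satisfies (T1), (T2), (T3): it IS a topology on X.


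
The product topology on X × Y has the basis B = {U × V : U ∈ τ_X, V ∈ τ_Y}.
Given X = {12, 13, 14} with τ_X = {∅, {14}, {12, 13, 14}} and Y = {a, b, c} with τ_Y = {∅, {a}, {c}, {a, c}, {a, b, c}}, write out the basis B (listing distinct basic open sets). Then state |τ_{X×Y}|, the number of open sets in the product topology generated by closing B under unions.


Basis B = {∅ × ∅, {14} × {a}, {14} × {c}, {14} × {a, c}, {12, 13, 14} × {a}, {12, 13, 14} × {c}, {14} × {a, b, c}, {12, 13, 14} × {a, c}, {12, 13, 14} × {a, b, c}}; |τ_{X×Y}| = 14.

Enumerate products U × V with U ∈ τ_X, V ∈ τ_Y (deduplicated):
  ∅ × ∅ = {} (∅)
  {14} × {a} = {(14,a)}
  {14} × {c} = {(14,c)}
  {14} × {a, c} = {(14,a), (14,c)}
  {12, 13, 14} × {a} = {(12,a), (13,a), (14,a)}
  {12, 13, 14} × {c} = {(12,c), (13,c), (14,c)}
  {14} × {a, b, c} = {(14,a), (14,b), (14,c)}
  {12, 13, 14} × {a, c} = {(12,a), (12,c), (13,a), (13,c), (14,a), (14,c)}
  {12, 13, 14} × {a, b, c} = {(12,a), (12,b), (12,c), (13,a), (13,b), (13,c), (14,a), (14,b), (14,c)}
These 9 distinct sets form the basis B.
Close under arbitrary unions to get τ_{X×Y}; counting gives |τ_{X×Y}| = 14.


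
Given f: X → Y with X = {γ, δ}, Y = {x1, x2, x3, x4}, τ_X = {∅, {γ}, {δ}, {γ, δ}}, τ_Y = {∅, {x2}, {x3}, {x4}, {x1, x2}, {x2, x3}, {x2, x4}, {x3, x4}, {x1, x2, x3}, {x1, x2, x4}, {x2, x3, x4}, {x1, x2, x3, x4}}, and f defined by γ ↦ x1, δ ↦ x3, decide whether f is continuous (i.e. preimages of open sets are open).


f IS continuous.

Compute f^{-1}(U) for each U ∈ τ_Y:
  U = ∅: f^{-1}(U) = ∅ ∈ τ_X ✓.
  U = {x2}: f^{-1}(U) = ∅ ∈ τ_X ✓.
  U = {x3}: f^{-1}(U) = {δ} ∈ τ_X ✓.
  U = {x4}: f^{-1}(U) = ∅ ∈ τ_X ✓.
  U = {x1, x2}: f^{-1}(U) = {γ} ∈ τ_X ✓.
  U = {x2, x3}: f^{-1}(U) = {δ} ∈ τ_X ✓.
  U = {x2, x4}: f^{-1}(U) = ∅ ∈ τ_X ✓.
  U = {x3, x4}: f^{-1}(U) = {δ} ∈ τ_X ✓.
  U = {x1, x2, x3}: f^{-1}(U) = {γ, δ} ∈ τ_X ✓.
  U = {x1, x2, x4}: f^{-1}(U) = {γ} ∈ τ_X ✓.
  U = {x2, x3, x4}: f^{-1}(U) = {δ} ∈ τ_X ✓.
  U = {x1, x2, x3, x4}: f^{-1}(U) = {γ, δ} ∈ τ_X ✓.
Every preimage lies in τ_X, so f IS continuous.


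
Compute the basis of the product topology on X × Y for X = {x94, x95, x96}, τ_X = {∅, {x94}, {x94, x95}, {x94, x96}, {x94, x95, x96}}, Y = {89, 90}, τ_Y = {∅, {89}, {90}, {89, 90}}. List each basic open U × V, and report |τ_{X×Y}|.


Basis B = {∅ × ∅, {x94} × {89}, {x94} × {90}, {x94} × {89, 90}, {x94, x95} × {89}, {x94, x96} × {89}, {x94, x95} × {90}, {x94, x96} × {90}, {x94, x95, x96} × {89}, {x94, x95, x96} × {90}, {x94, x95} × {89, 90}, {x94, x96} × {89, 90}, {x94, x95, x96} × {89, 90}}; |τ_{X×Y}| = 25.

Enumerate products U × V with U ∈ τ_X, V ∈ τ_Y (deduplicated):
  ∅ × ∅ = {} (∅)
  {x94} × {89} = {(x94,89)}
  {x94} × {90} = {(x94,90)}
  {x94} × {89, 90} = {(x94,89), (x94,90)}
  {x94, x95} × {89} = {(x94,89), (x95,89)}
  {x94, x96} × {89} = {(x94,89), (x96,89)}
  {x94, x95} × {90} = {(x94,90), (x95,90)}
  {x94, x96} × {90} = {(x94,90), (x96,90)}
  {x94, x95, x96} × {89} = {(x94,89), (x95,89), (x96,89)}
  {x94, x95, x96} × {90} = {(x94,90), (x95,90), (x96,90)}
  {x94, x95} × {89, 90} = {(x94,89), (x94,90), (x95,89), (x95,90)}
  {x94, x96} × {89, 90} = {(x94,89), (x94,90), (x96,89), (x96,90)}
  {x94, x95, x96} × {89, 90} = {(x94,89), (x94,90), (x95,89), (x95,90), (x96,89), (x96,90)}
These 13 distinct sets form the basis B.
Close under arbitrary unions to get τ_{X×Y}; counting gives |τ_{X×Y}| = 25.


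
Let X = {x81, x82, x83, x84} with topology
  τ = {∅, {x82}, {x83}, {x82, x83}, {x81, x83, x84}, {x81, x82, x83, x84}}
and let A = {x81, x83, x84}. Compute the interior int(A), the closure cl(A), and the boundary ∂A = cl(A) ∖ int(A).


int(A) = {x81, x83, x84}, cl(A) = {x81, x83, x84}, ∂A = ∅.

Closed sets in (X, τ) are complements of opens:
  closed(X, τ) = {∅, {x82}, {x81, x84}, {x81, x82, x84}, {x81, x83, x84}, {x81, x82, x83, x84}}.
int(A) = ⋃ {U ∈ τ : U ⊆ A}. Opens contained in A: ∅, {x83}, {x81, x83, x84}.
Taking the union of these: int(A) = {x81, x83, x84}.
cl(A) = ⋂ {C closed : A ⊆ C}. Closed sets containing A: {x81, x83, x84}, {x81, x82, x83, x84}.
Intersecting these: cl(A) = {x81, x83, x84}.
∂A = cl(A) ∖ int(A) = {x81, x83, x84} ∖ {x81, x83, x84} = ∅.


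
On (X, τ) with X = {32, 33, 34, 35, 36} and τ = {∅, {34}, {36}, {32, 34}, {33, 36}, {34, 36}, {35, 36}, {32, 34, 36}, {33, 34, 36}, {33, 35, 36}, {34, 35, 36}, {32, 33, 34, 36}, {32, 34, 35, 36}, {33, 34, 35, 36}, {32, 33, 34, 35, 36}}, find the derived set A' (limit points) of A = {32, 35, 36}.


A' = {33, 35}

For each x ∈ X, list the open sets U ∈ τ with x ∈ U, then check whether U ∩ (A ∖ {x}) ≠ ∅ for every such U.
  x = 32: open {32, 34} ∋ x has {32, 34} ∩ (A ∖ {32}) = ∅, so x is NOT a limit point.
  x = 33: opens ∋ x are {33, 36}, {33, 34, 36}, {33, 35, 36}, {32, 33, 34, 36}, {33, 34, 35, 36}, {32, 33, 34, 35, 36}; each meets A ∖ {33}, so x IS a limit point.
  x = 34: open {34} ∋ x has {34} ∩ (A ∖ {34}) = ∅, so x is NOT a limit point.
  x = 35: opens ∋ x are {35, 36}, {33, 35, 36}, {34, 35, 36}, {32, 34, 35, 36}, {33, 34, 35, 36}, {32, 33, 34, 35, 36}; each meets A ∖ {35}, so x IS a limit point.
  x = 36: open {36} ∋ x has {36} ∩ (A ∖ {36}) = ∅, so x is NOT a limit point.
Collecting: A' = {33, 35}.


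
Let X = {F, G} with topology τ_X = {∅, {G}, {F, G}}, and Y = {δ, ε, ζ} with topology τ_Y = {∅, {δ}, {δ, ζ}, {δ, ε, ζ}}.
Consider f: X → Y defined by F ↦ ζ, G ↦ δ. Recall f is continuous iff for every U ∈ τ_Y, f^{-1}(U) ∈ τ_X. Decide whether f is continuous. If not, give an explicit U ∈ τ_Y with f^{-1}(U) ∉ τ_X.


f IS continuous.

Compute f^{-1}(U) for each U ∈ τ_Y:
  U = ∅: f^{-1}(U) = ∅ ∈ τ_X ✓.
  U = {δ}: f^{-1}(U) = {G} ∈ τ_X ✓.
  U = {δ, ζ}: f^{-1}(U) = {F, G} ∈ τ_X ✓.
  U = {δ, ε, ζ}: f^{-1}(U) = {F, G} ∈ τ_X ✓.
Every preimage lies in τ_X, so f IS continuous.


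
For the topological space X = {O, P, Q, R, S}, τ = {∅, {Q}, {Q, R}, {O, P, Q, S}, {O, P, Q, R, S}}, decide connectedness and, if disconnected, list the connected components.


(X, τ) is connected.

Find clopen sets (U ∈ τ with X ∖ U ∈ τ):
  U = ∅, X ∖ U = {O, P, Q, R, S} — both open, so U is clopen.
  U = {O, P, Q, R, S}, X ∖ U = ∅ — both open, so U is clopen.
Only trivial clopens (∅ and X) exist, so (X, τ) is connected.
Compute connected components by grouping points that agree on all clopens:
  component: {O, P, Q, R, S}


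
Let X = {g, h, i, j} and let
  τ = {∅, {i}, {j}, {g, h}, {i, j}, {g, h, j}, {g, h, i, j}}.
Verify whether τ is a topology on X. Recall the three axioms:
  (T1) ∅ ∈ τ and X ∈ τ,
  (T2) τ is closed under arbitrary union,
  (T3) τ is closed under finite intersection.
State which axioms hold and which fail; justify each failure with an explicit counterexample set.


τ is NOT a topology on X.

Axiom (T1): ∅ ∈ τ? Yes; X ∈ τ? Yes.
Axiom (T2/T3): check pairwise unions and intersections of members of τ.
Counterexample for (T2): {i} ∪ {g, h} = {g, h, i} ∉ τ. Therefore τ is NOT a topology.


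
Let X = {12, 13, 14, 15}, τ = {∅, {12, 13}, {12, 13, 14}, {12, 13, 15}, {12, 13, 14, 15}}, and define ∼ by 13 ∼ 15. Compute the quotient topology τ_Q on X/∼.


X/∼ = {[12], [13=15], [14]}; |τ_Q| = 3.

Equivalence classes: [12], [13=15], [14].
Quotient map π: X → X/∼ sends 12 ↦ [12], 13 ↦ [13=15], 14 ↦ [14], 15 ↦ [13=15].
For each subset V ⊆ X/∼, compute π^{-1}(V) ⊆ X and check whether π^{-1}(V) ∈ τ. V is open in τ_Q iff π^{-1}(V) ∈ τ.
  V = {}: π^{-1}(V) = ∅ ∈ τ ✓.
  V = {[12]}: π^{-1}(V) = {12} ∉ τ ✗.
  V = {[13=15]}: π^{-1}(V) = {13, 15} ∉ τ ✗.
  V = {[12], [13=15]}: π^{-1}(V) = {12, 13, 15} ∈ τ ✓.
  V = {[14]}: π^{-1}(V) = {14} ∉ τ ✗.
  V = {[12], [14]}: π^{-1}(V) = {12, 14} ∉ τ ✗.
  V = {[13=15], [14]}: π^{-1}(V) = {13, 14, 15} ∉ τ ✗.
  V = {[12], [13=15], [14]}: π^{-1}(V) = {12, 13, 14, 15} ∈ τ ✓.
Open sets in the quotient: τ_Q = {{}, {[12], [13=15]}, {[12], [13=15], [14]}} (3 elements).


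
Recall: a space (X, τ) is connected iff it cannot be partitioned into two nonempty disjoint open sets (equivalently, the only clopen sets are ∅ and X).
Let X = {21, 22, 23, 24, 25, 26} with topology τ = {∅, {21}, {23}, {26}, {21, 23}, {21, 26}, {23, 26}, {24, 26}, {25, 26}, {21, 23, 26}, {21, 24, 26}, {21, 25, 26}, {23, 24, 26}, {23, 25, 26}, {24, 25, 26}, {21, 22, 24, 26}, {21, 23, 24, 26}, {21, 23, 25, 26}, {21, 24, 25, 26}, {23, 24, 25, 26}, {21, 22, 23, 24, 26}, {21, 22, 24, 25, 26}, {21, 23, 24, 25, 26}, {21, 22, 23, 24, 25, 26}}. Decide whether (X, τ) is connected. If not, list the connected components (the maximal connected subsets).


(X, τ) is disconnected; components = [{23}, {21, 22, 24, 25, 26}].

Find clopen sets (U ∈ τ with X ∖ U ∈ τ):
  U = ∅, X ∖ U = {21, 22, 23, 24, 25, 26} — both open, so U is clopen.
  U = {23}, X ∖ U = {21, 22, 24, 25, 26} — both open, so U is clopen.
  U = {21, 22, 24, 25, 26}, X ∖ U = {23} — both open, so U is clopen.
  U = {21, 22, 23, 24, 25, 26}, X ∖ U = ∅ — both open, so U is clopen.
Nontrivial clopen(s) exist: e.g. {21, 22, 24, 25, 26}. So (X, τ) is disconnected.
Compute connected components by grouping points that agree on all clopens:
  component: {23}
  component: {21, 22, 24, 25, 26}


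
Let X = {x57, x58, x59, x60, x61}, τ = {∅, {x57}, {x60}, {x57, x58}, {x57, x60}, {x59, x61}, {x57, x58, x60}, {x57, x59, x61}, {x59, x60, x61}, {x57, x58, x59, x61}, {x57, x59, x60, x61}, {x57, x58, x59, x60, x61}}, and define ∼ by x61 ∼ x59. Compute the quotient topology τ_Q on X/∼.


X/∼ = {[x57], [x58], [x59=x61], [x60]}; |τ_Q| = 12.

Equivalence classes: [x57], [x58], [x59=x61], [x60].
Quotient map π: X → X/∼ sends x57 ↦ [x57], x58 ↦ [x58], x59 ↦ [x59=x61], x60 ↦ [x60], x61 ↦ [x59=x61].
For each subset V ⊆ X/∼, compute π^{-1}(V) ⊆ X and check whether π^{-1}(V) ∈ τ. V is open in τ_Q iff π^{-1}(V) ∈ τ.
  V = {}: π^{-1}(V) = ∅ ∈ τ ✓.
  V = {[x57]}: π^{-1}(V) = {x57} ∈ τ ✓.
  V = {[x58]}: π^{-1}(V) = {x58} ∉ τ ✗.
  V = {[x57], [x58]}: π^{-1}(V) = {x57, x58} ∈ τ ✓.
  V = {[x59=x61]}: π^{-1}(V) = {x59, x61} ∈ τ ✓.
  V = {[x57], [x59=x61]}: π^{-1}(V) = {x57, x59, x61} ∈ τ ✓.
  V = {[x58], [x59=x61]}: π^{-1}(V) = {x58, x59, x61} ∉ τ ✗.
  V = {[x57], [x58], [x59=x61]}: π^{-1}(V) = {x57, x58, x59, x61} ∈ τ ✓.
  V = {[x60]}: π^{-1}(V) = {x60} ∈ τ ✓.
  V = {[x57], [x60]}: π^{-1}(V) = {x57, x60} ∈ τ ✓.
  V = {[x58], [x60]}: π^{-1}(V) = {x58, x60} ∉ τ ✗.
  V = {[x57], [x58], [x60]}: π^{-1}(V) = {x57, x58, x60} ∈ τ ✓.
  V = {[x59=x61], [x60]}: π^{-1}(V) = {x59, x60, x61} ∈ τ ✓.
  V = {[x57], [x59=x61], [x60]}: π^{-1}(V) = {x57, x59, x60, x61} ∈ τ ✓.
  V = {[x58], [x59=x61], [x60]}: π^{-1}(V) = {x58, x59, x60, x61} ∉ τ ✗.
  V = {[x57], [x58], [x59=x61], [x60]}: π^{-1}(V) = {x57, x58, x59, x60, x61} ∈ τ ✓.
Open sets in the quotient: τ_Q = {{}, {[x57]}, {[x57], [x58]}, {[x59=x61]}, {[x57], [x59=x61]}, {[x57], [x58], [x59=x61]}, {[x60]}, {[x57], [x60]}, {[x57], [x58], [x60]}, {[x59=x61], [x60]}, {[x57], [x59=x61], [x60]}, {[x57], [x58], [x59=x61], [x60]}} (12 elements).


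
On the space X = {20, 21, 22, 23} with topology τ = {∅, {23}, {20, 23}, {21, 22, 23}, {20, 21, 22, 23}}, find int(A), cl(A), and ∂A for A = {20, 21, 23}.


int(A) = {20, 23}, cl(A) = {20, 21, 22, 23}, ∂A = {21, 22}.

Closed sets in (X, τ) are complements of opens:
  closed(X, τ) = {∅, {20}, {21, 22}, {20, 21, 22}, {20, 21, 22, 23}}.
int(A) = ⋃ {U ∈ τ : U ⊆ A}. Opens contained in A: ∅, {23}, {20, 23}.
Taking the union of these: int(A) = {20, 23}.
cl(A) = ⋂ {C closed : A ⊆ C}. Closed sets containing A: {20, 21, 22, 23}.
Intersecting these: cl(A) = {20, 21, 22, 23}.
∂A = cl(A) ∖ int(A) = {20, 21, 22, 23} ∖ {20, 23} = {21, 22}.


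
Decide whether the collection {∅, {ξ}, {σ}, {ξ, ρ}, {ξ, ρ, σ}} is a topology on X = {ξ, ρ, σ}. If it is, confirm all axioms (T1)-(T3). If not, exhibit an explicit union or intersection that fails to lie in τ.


τ is NOT a topology on X.

Axiom (T1): ∅ ∈ τ? Yes; X ∈ τ? Yes.
Axiom (T2/T3): check pairwise unions and intersections of members of τ.
Counterexample for (T2): {ξ} ∪ {σ} = {ξ, σ} ∉ τ. Therefore τ is NOT a topology.


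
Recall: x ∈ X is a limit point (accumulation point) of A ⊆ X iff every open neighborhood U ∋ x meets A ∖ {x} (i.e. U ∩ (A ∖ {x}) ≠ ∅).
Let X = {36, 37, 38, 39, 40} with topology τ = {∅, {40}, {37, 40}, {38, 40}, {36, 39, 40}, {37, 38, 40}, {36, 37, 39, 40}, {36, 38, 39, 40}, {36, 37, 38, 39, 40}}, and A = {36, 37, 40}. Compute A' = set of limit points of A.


A' = {36, 37, 38, 39}

For each x ∈ X, list the open sets U ∈ τ with x ∈ U, then check whether U ∩ (A ∖ {x}) ≠ ∅ for every such U.
  x = 36: opens ∋ x are {36, 39, 40}, {36, 37, 39, 40}, {36, 38, 39, 40}, {36, 37, 38, 39, 40}; each meets A ∖ {36}, so x IS a limit point.
  x = 37: opens ∋ x are {37, 40}, {37, 38, 40}, {36, 37, 39, 40}, {36, 37, 38, 39, 40}; each meets A ∖ {37}, so x IS a limit point.
  x = 38: opens ∋ x are {38, 40}, {37, 38, 40}, {36, 38, 39, 40}, {36, 37, 38, 39, 40}; each meets A ∖ {38}, so x IS a limit point.
  x = 39: opens ∋ x are {36, 39, 40}, {36, 37, 39, 40}, {36, 38, 39, 40}, {36, 37, 38, 39, 40}; each meets A ∖ {39}, so x IS a limit point.
  x = 40: open {40} ∋ x has {40} ∩ (A ∖ {40}) = ∅, so x is NOT a limit point.
Collecting: A' = {36, 37, 38, 39}.


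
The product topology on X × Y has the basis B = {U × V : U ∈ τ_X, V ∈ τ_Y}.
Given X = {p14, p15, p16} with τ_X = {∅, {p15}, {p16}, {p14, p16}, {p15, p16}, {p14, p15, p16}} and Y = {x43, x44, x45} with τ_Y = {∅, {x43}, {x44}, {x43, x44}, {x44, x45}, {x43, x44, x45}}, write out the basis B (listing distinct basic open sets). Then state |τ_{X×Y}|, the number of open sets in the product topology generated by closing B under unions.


Basis B = {∅ × ∅, {p15} × {x43}, {p15} × {x44}, {p16} × {x43}, {p16} × {x44}, {p14, p16} × {x43}, {p14, p16} × {x44}, {p15} × {x43, x44}, {p15, p16} × {x43}, {p15} × {x44, x45}, {p15, p16} × {x44}, {p16} × {x43, x44}, {p16} × {x44, x45}, {p14, p15, p16} × {x43}, {p14, p15, p16} × {x44}, {p15} × {x43, x44, x45}, {p16} × {x43, x44, x45}, {p14, p16} × {x43, x44}, {p14, p16} × {x44, x45}, {p15, p16} × {x43, x44}, {p15, p16} × {x44, x45}, {p14, p16} × {x43, x44, x45}, {p14, p15, p16} × {x43, x44}, {p14, p15, p16} × {x44, x45}, {p15, p16} × {x43, x44, x45}, {p14, p15, p16} × {x43, x44, x45}}; |τ_{X×Y}| = 108.

Enumerate products U × V with U ∈ τ_X, V ∈ τ_Y (deduplicated):
  ∅ × ∅ = {} (∅)
  {p15} × {x43} = {(p15,x43)}
  {p15} × {x44} = {(p15,x44)}
  {p16} × {x43} = {(p16,x43)}
  {p16} × {x44} = {(p16,x44)}
  {p14, p16} × {x43} = {(p14,x43), (p16,x43)}
  {p14, p16} × {x44} = {(p14,x44), (p16,x44)}
  {p15} × {x43, x44} = {(p15,x43), (p15,x44)}
  {p15, p16} × {x43} = {(p15,x43), (p16,x43)}
  {p15} × {x44, x45} = {(p15,x44), (p15,x45)}
  {p15, p16} × {x44} = {(p15,x44), (p16,x44)}
  {p16} × {x43, x44} = {(p16,x43), (p16,x44)}
  {p16} × {x44, x45} = {(p16,x44), (p16,x45)}
  {p14, p15, p16} × {x43} = {(p14,x43), (p15,x43), (p16,x43)}
  {p14, p15, p16} × {x44} = {(p14,x44), (p15,x44), (p16,x44)}
  {p15} × {x43, x44, x45} = {(p15,x43), (p15,x44), (p15,x45)}
  {p16} × {x43, x44, x45} = {(p16,x43), (p16,x44), (p16,x45)}
  {p14, p16} × {x43, x44} = {(p14,x43), (p14,x44), (p16,x43), (p16,x44)}
  {p14, p16} × {x44, x45} = {(p14,x44), (p14,x45), (p16,x44), (p16,x45)}
  {p15, p16} × {x43, x44} = {(p15,x43), (p15,x44), (p16,x43), (p16,x44)}
  {p15, p16} × {x44, x45} = {(p15,x44), (p15,x45), (p16,x44), (p16,x45)}
  {p14, p16} × {x43, x44, x45} = {(p14,x43), (p14,x44), (p14,x45), (p16,x43), (p16,x44), (p16,x45)}
  {p14, p15, p16} × {x43, x44} = {(p14,x43), (p14,x44), (p15,x43), (p15,x44), (p16,x43), (p16,x44)}
  {p14, p15, p16} × {x44, x45} = {(p14,x44), (p14,x45), (p15,x44), (p15,x45), (p16,x44), (p16,x45)}
  {p15, p16} × {x43, x44, x45} = {(p15,x43), (p15,x44), (p15,x45), (p16,x43), (p16,x44), (p16,x45)}
  {p14, p15, p16} × {x43, x44, x45} = {(p14,x43), (p14,x44), (p14,x45), (p15,x43), (p15,x44), (p15,x45), (p16,x43), (p16,x44), (p16,x45)}
These 26 distinct sets form the basis B.
Close under arbitrary unions to get τ_{X×Y}; counting gives |τ_{X×Y}| = 108.


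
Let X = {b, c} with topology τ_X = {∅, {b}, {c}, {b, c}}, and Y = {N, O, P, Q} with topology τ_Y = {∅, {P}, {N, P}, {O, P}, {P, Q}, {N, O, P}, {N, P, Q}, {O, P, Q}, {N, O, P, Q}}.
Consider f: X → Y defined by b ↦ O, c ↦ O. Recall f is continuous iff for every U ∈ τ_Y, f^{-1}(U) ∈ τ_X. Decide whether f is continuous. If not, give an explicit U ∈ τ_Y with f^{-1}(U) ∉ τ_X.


f IS continuous.

Compute f^{-1}(U) for each U ∈ τ_Y:
  U = ∅: f^{-1}(U) = ∅ ∈ τ_X ✓.
  U = {P}: f^{-1}(U) = ∅ ∈ τ_X ✓.
  U = {N, P}: f^{-1}(U) = ∅ ∈ τ_X ✓.
  U = {O, P}: f^{-1}(U) = {b, c} ∈ τ_X ✓.
  U = {P, Q}: f^{-1}(U) = ∅ ∈ τ_X ✓.
  U = {N, O, P}: f^{-1}(U) = {b, c} ∈ τ_X ✓.
  U = {N, P, Q}: f^{-1}(U) = ∅ ∈ τ_X ✓.
  U = {O, P, Q}: f^{-1}(U) = {b, c} ∈ τ_X ✓.
  U = {N, O, P, Q}: f^{-1}(U) = {b, c} ∈ τ_X ✓.
Every preimage lies in τ_X, so f IS continuous.


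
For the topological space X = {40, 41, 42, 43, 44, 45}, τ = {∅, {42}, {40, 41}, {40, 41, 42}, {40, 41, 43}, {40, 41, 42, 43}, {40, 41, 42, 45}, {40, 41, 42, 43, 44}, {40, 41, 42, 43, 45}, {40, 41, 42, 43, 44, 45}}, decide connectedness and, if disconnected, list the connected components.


(X, τ) is connected.

Find clopen sets (U ∈ τ with X ∖ U ∈ τ):
  U = ∅, X ∖ U = {40, 41, 42, 43, 44, 45} — both open, so U is clopen.
  U = {40, 41, 42, 43, 44, 45}, X ∖ U = ∅ — both open, so U is clopen.
Only trivial clopens (∅ and X) exist, so (X, τ) is connected.
Compute connected components by grouping points that agree on all clopens:
  component: {40, 41, 42, 43, 44, 45}


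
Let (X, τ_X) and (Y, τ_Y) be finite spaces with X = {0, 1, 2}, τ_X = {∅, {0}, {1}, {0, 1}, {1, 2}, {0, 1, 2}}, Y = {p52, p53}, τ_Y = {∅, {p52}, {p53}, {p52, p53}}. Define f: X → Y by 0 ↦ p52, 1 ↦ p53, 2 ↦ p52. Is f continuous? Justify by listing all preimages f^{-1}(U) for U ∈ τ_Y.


f is NOT continuous.

Compute f^{-1}(U) for each U ∈ τ_Y:
  U = ∅: f^{-1}(U) = ∅ ∈ τ_X ✓.
  U = {p52}: f^{-1}(U) = {0, 2} ∉ τ_X ✗.
  U = {p53}: f^{-1}(U) = {1} ∈ τ_X ✓.
  U = {p52, p53}: f^{-1}(U) = {0, 1, 2} ∈ τ_X ✓.
Found U = {p52} with f^{-1}(U) = {0, 2} not in τ_X. Therefore f is NOT continuous.


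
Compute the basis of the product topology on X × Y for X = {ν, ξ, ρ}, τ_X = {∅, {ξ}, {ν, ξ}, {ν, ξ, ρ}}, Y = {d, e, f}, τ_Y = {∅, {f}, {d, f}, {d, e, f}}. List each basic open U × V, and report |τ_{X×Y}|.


Basis B = {∅ × ∅, {ξ} × {f}, {ν, ξ} × {f}, {ξ} × {d, f}, {ν, ξ, ρ} × {f}, {ξ} × {d, e, f}, {ν, ξ} × {d, f}, {ν, ξ} × {d, e, f}, {ν, ξ, ρ} × {d, f}, {ν, ξ, ρ} × {d, e, f}}; |τ_{X×Y}| = 20.

Enumerate products U × V with U ∈ τ_X, V ∈ τ_Y (deduplicated):
  ∅ × ∅ = {} (∅)
  {ξ} × {f} = {(ξ,f)}
  {ν, ξ} × {f} = {(ν,f), (ξ,f)}
  {ξ} × {d, f} = {(ξ,d), (ξ,f)}
  {ν, ξ, ρ} × {f} = {(ν,f), (ξ,f), (ρ,f)}
  {ξ} × {d, e, f} = {(ξ,d), (ξ,e), (ξ,f)}
  {ν, ξ} × {d, f} = {(ν,d), (ν,f), (ξ,d), (ξ,f)}
  {ν, ξ} × {d, e, f} = {(ν,d), (ν,e), (ν,f), (ξ,d), (ξ,e), (ξ,f)}
  {ν, ξ, ρ} × {d, f} = {(ν,d), (ν,f), (ξ,d), (ξ,f), (ρ,d), (ρ,f)}
  {ν, ξ, ρ} × {d, e, f} = {(ν,d), (ν,e), (ν,f), (ξ,d), (ξ,e), (ξ,f), (ρ,d), (ρ,e), (ρ,f)}
These 10 distinct sets form the basis B.
Close under arbitrary unions to get τ_{X×Y}; counting gives |τ_{X×Y}| = 20.


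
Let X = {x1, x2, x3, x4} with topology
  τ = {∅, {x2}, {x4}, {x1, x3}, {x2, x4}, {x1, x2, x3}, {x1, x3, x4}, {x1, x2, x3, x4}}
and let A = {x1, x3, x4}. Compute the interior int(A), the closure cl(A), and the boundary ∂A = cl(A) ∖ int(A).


int(A) = {x1, x3, x4}, cl(A) = {x1, x3, x4}, ∂A = ∅.

Closed sets in (X, τ) are complements of opens:
  closed(X, τ) = {∅, {x2}, {x4}, {x1, x3}, {x2, x4}, {x1, x2, x3}, {x1, x3, x4}, {x1, x2, x3, x4}}.
int(A) = ⋃ {U ∈ τ : U ⊆ A}. Opens contained in A: ∅, {x4}, {x1, x3}, {x1, x3, x4}.
Taking the union of these: int(A) = {x1, x3, x4}.
cl(A) = ⋂ {C closed : A ⊆ C}. Closed sets containing A: {x1, x3, x4}, {x1, x2, x3, x4}.
Intersecting these: cl(A) = {x1, x3, x4}.
∂A = cl(A) ∖ int(A) = {x1, x3, x4} ∖ {x1, x3, x4} = ∅.


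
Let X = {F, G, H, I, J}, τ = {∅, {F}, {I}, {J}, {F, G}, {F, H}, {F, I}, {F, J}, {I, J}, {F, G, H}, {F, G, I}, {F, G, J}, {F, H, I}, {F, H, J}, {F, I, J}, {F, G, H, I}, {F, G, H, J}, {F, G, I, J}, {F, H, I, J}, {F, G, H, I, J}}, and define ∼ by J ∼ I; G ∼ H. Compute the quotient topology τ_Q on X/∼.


X/∼ = {[F], [G=H], [I=J]}; |τ_Q| = 6.

Equivalence classes: [F], [G=H], [I=J].
Quotient map π: X → X/∼ sends F ↦ [F], G ↦ [G=H], H ↦ [G=H], I ↦ [I=J], J ↦ [I=J].
For each subset V ⊆ X/∼, compute π^{-1}(V) ⊆ X and check whether π^{-1}(V) ∈ τ. V is open in τ_Q iff π^{-1}(V) ∈ τ.
  V = {}: π^{-1}(V) = ∅ ∈ τ ✓.
  V = {[F]}: π^{-1}(V) = {F} ∈ τ ✓.
  V = {[G=H]}: π^{-1}(V) = {G, H} ∉ τ ✗.
  V = {[F], [G=H]}: π^{-1}(V) = {F, G, H} ∈ τ ✓.
  V = {[I=J]}: π^{-1}(V) = {I, J} ∈ τ ✓.
  V = {[F], [I=J]}: π^{-1}(V) = {F, I, J} ∈ τ ✓.
  V = {[G=H], [I=J]}: π^{-1}(V) = {G, H, I, J} ∉ τ ✗.
  V = {[F], [G=H], [I=J]}: π^{-1}(V) = {F, G, H, I, J} ∈ τ ✓.
Open sets in the quotient: τ_Q = {{}, {[F]}, {[F], [G=H]}, {[I=J]}, {[F], [I=J]}, {[F], [G=H], [I=J]}} (6 elements).


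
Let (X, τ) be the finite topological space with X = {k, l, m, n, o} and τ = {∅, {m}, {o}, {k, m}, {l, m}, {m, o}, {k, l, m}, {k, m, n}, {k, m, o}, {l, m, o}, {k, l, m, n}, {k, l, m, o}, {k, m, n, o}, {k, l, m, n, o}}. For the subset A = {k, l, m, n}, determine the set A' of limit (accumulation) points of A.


A' = {k, l, n}

For each x ∈ X, list the open sets U ∈ τ with x ∈ U, then check whether U ∩ (A ∖ {x}) ≠ ∅ for every such U.
  x = k: opens ∋ x are {k, m}, {k, l, m}, {k, m, n}, {k, m, o}, {k, l, m, n}, {k, l, m, o}, {k, m, n, o}, {k, l, m, n, o}; each meets A ∖ {k}, so x IS a limit point.
  x = l: opens ∋ x are {l, m}, {k, l, m}, {l, m, o}, {k, l, m, n}, {k, l, m, o}, {k, l, m, n, o}; each meets A ∖ {l}, so x IS a limit point.
  x = m: open {m} ∋ x has {m} ∩ (A ∖ {m}) = ∅, so x is NOT a limit point.
  x = n: opens ∋ x are {k, m, n}, {k, l, m, n}, {k, m, n, o}, {k, l, m, n, o}; each meets A ∖ {n}, so x IS a limit point.
  x = o: open {o} ∋ x has {o} ∩ (A ∖ {o}) = ∅, so x is NOT a limit point.
Collecting: A' = {k, l, n}.


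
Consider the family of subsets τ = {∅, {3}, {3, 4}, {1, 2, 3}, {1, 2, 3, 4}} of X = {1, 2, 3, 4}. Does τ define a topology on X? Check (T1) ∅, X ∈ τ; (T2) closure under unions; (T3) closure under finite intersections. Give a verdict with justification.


τ IS a topology on X.

Axiom (T1): ∅ ∈ τ? Yes; X ∈ τ? Yes.
Axiom (T2/T3): check pairwise unions and intersections of members of τ.
All pairwise intersections and unions checked — each lies in τ. Therefore τ satisfies (T1), (T2), (T3): it IS a topology on X.


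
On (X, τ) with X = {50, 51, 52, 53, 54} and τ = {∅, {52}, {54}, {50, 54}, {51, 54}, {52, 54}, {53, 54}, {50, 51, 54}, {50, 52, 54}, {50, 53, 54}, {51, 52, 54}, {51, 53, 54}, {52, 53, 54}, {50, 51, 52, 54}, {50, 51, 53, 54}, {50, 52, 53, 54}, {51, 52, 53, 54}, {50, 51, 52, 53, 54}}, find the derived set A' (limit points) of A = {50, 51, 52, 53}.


A' = ∅

For each x ∈ X, list the open sets U ∈ τ with x ∈ U, then check whether U ∩ (A ∖ {x}) ≠ ∅ for every such U.
  x = 50: open {50, 54} ∋ x has {50, 54} ∩ (A ∖ {50}) = ∅, so x is NOT a limit point.
  x = 51: open {51, 54} ∋ x has {51, 54} ∩ (A ∖ {51}) = ∅, so x is NOT a limit point.
  x = 52: open {52} ∋ x has {52} ∩ (A ∖ {52}) = ∅, so x is NOT a limit point.
  x = 53: open {53, 54} ∋ x has {53, 54} ∩ (A ∖ {53}) = ∅, so x is NOT a limit point.
  x = 54: open {54} ∋ x has {54} ∩ (A ∖ {54}) = ∅, so x is NOT a limit point.
Collecting: A' = ∅.


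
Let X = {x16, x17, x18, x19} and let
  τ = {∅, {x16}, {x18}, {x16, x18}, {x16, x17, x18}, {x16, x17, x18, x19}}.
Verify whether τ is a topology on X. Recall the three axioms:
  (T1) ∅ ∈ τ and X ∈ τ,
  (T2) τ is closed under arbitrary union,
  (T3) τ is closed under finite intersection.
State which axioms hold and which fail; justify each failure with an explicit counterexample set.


τ IS a topology on X.

Axiom (T1): ∅ ∈ τ? Yes; X ∈ τ? Yes.
Axiom (T2/T3): check pairwise unions and intersections of members of τ.
All pairwise intersections and unions checked — each lies in τ. Therefore τ satisfies (T1), (T2), (T3): it IS a topology on X.


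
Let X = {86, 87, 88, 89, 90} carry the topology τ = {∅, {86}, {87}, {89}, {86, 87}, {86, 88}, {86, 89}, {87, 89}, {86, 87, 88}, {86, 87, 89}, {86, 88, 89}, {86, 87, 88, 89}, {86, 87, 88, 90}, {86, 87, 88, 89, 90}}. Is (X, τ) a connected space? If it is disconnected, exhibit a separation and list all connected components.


(X, τ) is disconnected; components = [{89}, {86, 87, 88, 90}].

Find clopen sets (U ∈ τ with X ∖ U ∈ τ):
  U = ∅, X ∖ U = {86, 87, 88, 89, 90} — both open, so U is clopen.
  U = {89}, X ∖ U = {86, 87, 88, 90} — both open, so U is clopen.
  U = {86, 87, 88, 90}, X ∖ U = {89} — both open, so U is clopen.
  U = {86, 87, 88, 89, 90}, X ∖ U = ∅ — both open, so U is clopen.
Nontrivial clopen(s) exist: e.g. {89}. So (X, τ) is disconnected.
Compute connected components by grouping points that agree on all clopens:
  component: {89}
  component: {86, 87, 88, 90}


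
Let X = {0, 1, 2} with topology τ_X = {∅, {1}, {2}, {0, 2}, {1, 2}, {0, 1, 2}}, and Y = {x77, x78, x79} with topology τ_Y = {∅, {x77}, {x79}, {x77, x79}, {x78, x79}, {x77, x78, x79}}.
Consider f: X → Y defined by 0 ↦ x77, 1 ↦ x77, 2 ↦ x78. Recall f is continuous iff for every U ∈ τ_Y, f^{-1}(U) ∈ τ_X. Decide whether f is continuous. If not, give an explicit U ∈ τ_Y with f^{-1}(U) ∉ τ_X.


f is NOT continuous.

Compute f^{-1}(U) for each U ∈ τ_Y:
  U = ∅: f^{-1}(U) = ∅ ∈ τ_X ✓.
  U = {x77}: f^{-1}(U) = {0, 1} ∉ τ_X ✗.
  U = {x79}: f^{-1}(U) = ∅ ∈ τ_X ✓.
  U = {x77, x79}: f^{-1}(U) = {0, 1} ∉ τ_X ✗.
  U = {x78, x79}: f^{-1}(U) = {2} ∈ τ_X ✓.
  U = {x77, x78, x79}: f^{-1}(U) = {0, 1, 2} ∈ τ_X ✓.
Found U = {x77} with f^{-1}(U) = {0, 1} not in τ_X. Therefore f is NOT continuous.


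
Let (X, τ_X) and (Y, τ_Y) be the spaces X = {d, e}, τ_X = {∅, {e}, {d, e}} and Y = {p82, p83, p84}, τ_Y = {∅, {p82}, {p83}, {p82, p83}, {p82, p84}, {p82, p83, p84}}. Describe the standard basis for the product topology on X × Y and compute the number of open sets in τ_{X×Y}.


Basis B = {∅ × ∅, {e} × {p82}, {e} × {p83}, {d, e} × {p82}, {d, e} × {p83}, {e} × {p82, p83}, {e} × {p82, p84}, {e} × {p82, p83, p84}, {d, e} × {p82, p83}, {d, e} × {p82, p84}, {d, e} × {p82, p83, p84}}; |τ_{X×Y}| = 18.

Enumerate products U × V with U ∈ τ_X, V ∈ τ_Y (deduplicated):
  ∅ × ∅ = {} (∅)
  {e} × {p82} = {(e,p82)}
  {e} × {p83} = {(e,p83)}
  {d, e} × {p82} = {(d,p82), (e,p82)}
  {d, e} × {p83} = {(d,p83), (e,p83)}
  {e} × {p82, p83} = {(e,p82), (e,p83)}
  {e} × {p82, p84} = {(e,p82), (e,p84)}
  {e} × {p82, p83, p84} = {(e,p82), (e,p83), (e,p84)}
  {d, e} × {p82, p83} = {(d,p82), (d,p83), (e,p82), (e,p83)}
  {d, e} × {p82, p84} = {(d,p82), (d,p84), (e,p82), (e,p84)}
  {d, e} × {p82, p83, p84} = {(d,p82), (d,p83), (d,p84), (e,p82), (e,p83), (e,p84)}
These 11 distinct sets form the basis B.
Close under arbitrary unions to get τ_{X×Y}; counting gives |τ_{X×Y}| = 18.


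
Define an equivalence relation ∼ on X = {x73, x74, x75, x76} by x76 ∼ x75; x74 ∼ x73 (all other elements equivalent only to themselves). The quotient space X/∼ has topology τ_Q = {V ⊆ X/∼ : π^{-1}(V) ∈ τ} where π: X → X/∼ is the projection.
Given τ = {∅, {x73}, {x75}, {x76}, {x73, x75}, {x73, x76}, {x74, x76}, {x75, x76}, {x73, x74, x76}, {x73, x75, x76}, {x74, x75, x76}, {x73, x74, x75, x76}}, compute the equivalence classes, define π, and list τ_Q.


X/∼ = {[x73=x74], [x75=x76]}; |τ_Q| = 3.

Equivalence classes: [x73=x74], [x75=x76].
Quotient map π: X → X/∼ sends x73 ↦ [x73=x74], x74 ↦ [x73=x74], x75 ↦ [x75=x76], x76 ↦ [x75=x76].
For each subset V ⊆ X/∼, compute π^{-1}(V) ⊆ X and check whether π^{-1}(V) ∈ τ. V is open in τ_Q iff π^{-1}(V) ∈ τ.
  V = {}: π^{-1}(V) = ∅ ∈ τ ✓.
  V = {[x73=x74]}: π^{-1}(V) = {x73, x74} ∉ τ ✗.
  V = {[x75=x76]}: π^{-1}(V) = {x75, x76} ∈ τ ✓.
  V = {[x73=x74], [x75=x76]}: π^{-1}(V) = {x73, x74, x75, x76} ∈ τ ✓.
Open sets in the quotient: τ_Q = {{}, {[x75=x76]}, {[x73=x74], [x75=x76]}} (3 elements).


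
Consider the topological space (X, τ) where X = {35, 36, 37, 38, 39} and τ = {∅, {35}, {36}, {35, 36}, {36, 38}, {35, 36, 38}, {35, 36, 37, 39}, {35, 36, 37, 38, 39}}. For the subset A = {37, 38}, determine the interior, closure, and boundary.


int(A) = ∅, cl(A) = {37, 38, 39}, ∂A = {37, 38, 39}.

Closed sets in (X, τ) are complements of opens:
  closed(X, τ) = {∅, {38}, {37, 39}, {35, 37, 39}, {37, 38, 39}, {35, 37, 38, 39}, {36, 37, 38, 39}, {35, 36, 37, 38, 39}}.
int(A) = ⋃ {U ∈ τ : U ⊆ A}. Opens contained in A: ∅.
Taking the union of these: int(A) = ∅.
cl(A) = ⋂ {C closed : A ⊆ C}. Closed sets containing A: {37, 38, 39}, {35, 37, 38, 39}, {36, 37, 38, 39}, {35, 36, 37, 38, 39}.
Intersecting these: cl(A) = {37, 38, 39}.
∂A = cl(A) ∖ int(A) = {37, 38, 39} ∖ ∅ = {37, 38, 39}.


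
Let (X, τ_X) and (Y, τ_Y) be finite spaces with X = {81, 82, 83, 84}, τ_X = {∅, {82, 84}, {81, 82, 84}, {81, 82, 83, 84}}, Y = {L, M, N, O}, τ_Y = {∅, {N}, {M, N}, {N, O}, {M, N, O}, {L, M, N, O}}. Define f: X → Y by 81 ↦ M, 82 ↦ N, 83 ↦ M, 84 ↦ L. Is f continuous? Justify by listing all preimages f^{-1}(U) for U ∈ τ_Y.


f is NOT continuous.

Compute f^{-1}(U) for each U ∈ τ_Y:
  U = ∅: f^{-1}(U) = ∅ ∈ τ_X ✓.
  U = {N}: f^{-1}(U) = {82} ∉ τ_X ✗.
  U = {M, N}: f^{-1}(U) = {81, 82, 83} ∉ τ_X ✗.
  U = {N, O}: f^{-1}(U) = {82} ∉ τ_X ✗.
  U = {M, N, O}: f^{-1}(U) = {81, 82, 83} ∉ τ_X ✗.
  U = {L, M, N, O}: f^{-1}(U) = {81, 82, 83, 84} ∈ τ_X ✓.
Found U = {N} with f^{-1}(U) = {82} not in τ_X. Therefore f is NOT continuous.


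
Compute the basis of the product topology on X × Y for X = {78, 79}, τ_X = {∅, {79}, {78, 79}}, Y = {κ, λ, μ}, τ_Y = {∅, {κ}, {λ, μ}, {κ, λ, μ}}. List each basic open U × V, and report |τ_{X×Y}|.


Basis B = {∅ × ∅, {79} × {κ}, {78, 79} × {κ}, {79} × {λ, μ}, {79} × {κ, λ, μ}, {78, 79} × {λ, μ}, {78, 79} × {κ, λ, μ}}; |τ_{X×Y}| = 9.

Enumerate products U × V with U ∈ τ_X, V ∈ τ_Y (deduplicated):
  ∅ × ∅ = {} (∅)
  {79} × {κ} = {(79,κ)}
  {78, 79} × {κ} = {(78,κ), (79,κ)}
  {79} × {λ, μ} = {(79,λ), (79,μ)}
  {79} × {κ, λ, μ} = {(79,κ), (79,λ), (79,μ)}
  {78, 79} × {λ, μ} = {(78,λ), (78,μ), (79,λ), (79,μ)}
  {78, 79} × {κ, λ, μ} = {(78,κ), (78,λ), (78,μ), (79,κ), (79,λ), (79,μ)}
These 7 distinct sets form the basis B.
Close under arbitrary unions to get τ_{X×Y}; counting gives |τ_{X×Y}| = 9.


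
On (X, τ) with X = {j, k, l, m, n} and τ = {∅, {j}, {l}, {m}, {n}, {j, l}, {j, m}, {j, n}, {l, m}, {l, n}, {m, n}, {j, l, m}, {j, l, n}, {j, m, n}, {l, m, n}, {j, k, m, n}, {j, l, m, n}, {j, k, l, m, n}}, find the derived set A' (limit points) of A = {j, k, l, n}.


A' = {k}

For each x ∈ X, list the open sets U ∈ τ with x ∈ U, then check whether U ∩ (A ∖ {x}) ≠ ∅ for every such U.
  x = j: open {j} ∋ x has {j} ∩ (A ∖ {j}) = ∅, so x is NOT a limit point.
  x = k: opens ∋ x are {j, k, m, n}, {j, k, l, m, n}; each meets A ∖ {k}, so x IS a limit point.
  x = l: open {l} ∋ x has {l} ∩ (A ∖ {l}) = ∅, so x is NOT a limit point.
  x = m: open {m} ∋ x has {m} ∩ (A ∖ {m}) = ∅, so x is NOT a limit point.
  x = n: open {n} ∋ x has {n} ∩ (A ∖ {n}) = ∅, so x is NOT a limit point.
Collecting: A' = {k}.


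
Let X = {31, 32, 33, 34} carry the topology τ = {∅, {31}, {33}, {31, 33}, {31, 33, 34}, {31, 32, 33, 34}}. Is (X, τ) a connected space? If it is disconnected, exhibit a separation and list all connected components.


(X, τ) is connected.

Find clopen sets (U ∈ τ with X ∖ U ∈ τ):
  U = ∅, X ∖ U = {31, 32, 33, 34} — both open, so U is clopen.
  U = {31, 32, 33, 34}, X ∖ U = ∅ — both open, so U is clopen.
Only trivial clopens (∅ and X) exist, so (X, τ) is connected.
Compute connected components by grouping points that agree on all clopens:
  component: {31, 32, 33, 34}


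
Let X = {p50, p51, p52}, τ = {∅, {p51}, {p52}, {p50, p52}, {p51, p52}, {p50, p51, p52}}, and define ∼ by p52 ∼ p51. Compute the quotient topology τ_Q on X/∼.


X/∼ = {[p50], [p51=p52]}; |τ_Q| = 3.

Equivalence classes: [p50], [p51=p52].
Quotient map π: X → X/∼ sends p50 ↦ [p50], p51 ↦ [p51=p52], p52 ↦ [p51=p52].
For each subset V ⊆ X/∼, compute π^{-1}(V) ⊆ X and check whether π^{-1}(V) ∈ τ. V is open in τ_Q iff π^{-1}(V) ∈ τ.
  V = {}: π^{-1}(V) = ∅ ∈ τ ✓.
  V = {[p50]}: π^{-1}(V) = {p50} ∉ τ ✗.
  V = {[p51=p52]}: π^{-1}(V) = {p51, p52} ∈ τ ✓.
  V = {[p50], [p51=p52]}: π^{-1}(V) = {p50, p51, p52} ∈ τ ✓.
Open sets in the quotient: τ_Q = {{}, {[p51=p52]}, {[p50], [p51=p52]}} (3 elements).


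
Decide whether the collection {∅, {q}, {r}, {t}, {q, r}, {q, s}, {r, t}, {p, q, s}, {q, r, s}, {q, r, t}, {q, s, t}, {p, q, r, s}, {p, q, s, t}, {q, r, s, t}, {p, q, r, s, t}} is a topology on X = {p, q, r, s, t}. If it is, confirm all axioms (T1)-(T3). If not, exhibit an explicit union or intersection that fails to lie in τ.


τ is NOT a topology on X.

Axiom (T1): ∅ ∈ τ? Yes; X ∈ τ? Yes.
Axiom (T2/T3): check pairwise unions and intersections of members of τ.
Counterexample for (T2): {q} ∪ {t} = {q, t} ∉ τ. Therefore τ is NOT a topology.


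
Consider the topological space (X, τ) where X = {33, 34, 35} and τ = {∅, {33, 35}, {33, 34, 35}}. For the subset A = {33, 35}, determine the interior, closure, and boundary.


int(A) = {33, 35}, cl(A) = {33, 34, 35}, ∂A = {34}.

Closed sets in (X, τ) are complements of opens:
  closed(X, τ) = {∅, {34}, {33, 34, 35}}.
int(A) = ⋃ {U ∈ τ : U ⊆ A}. Opens contained in A: ∅, {33, 35}.
Taking the union of these: int(A) = {33, 35}.
cl(A) = ⋂ {C closed : A ⊆ C}. Closed sets containing A: {33, 34, 35}.
Intersecting these: cl(A) = {33, 34, 35}.
∂A = cl(A) ∖ int(A) = {33, 34, 35} ∖ {33, 35} = {34}.
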